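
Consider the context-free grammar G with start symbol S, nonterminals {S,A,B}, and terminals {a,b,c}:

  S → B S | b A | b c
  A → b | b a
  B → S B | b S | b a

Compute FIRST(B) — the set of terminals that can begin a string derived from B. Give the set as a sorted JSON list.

FIRST iteration:
round 1:
  A via A→b: +{b}
  B via B→b S: +{b}
  S via S→B S: +{b}
  FIRST(S)={b}  FIRST(A)={b}  FIRST(B)={b}
round 2: — fixpoint
  FIRST(S)={b}  FIRST(A)={b}  FIRST(B)={b}

FIRST(B) = ["b"]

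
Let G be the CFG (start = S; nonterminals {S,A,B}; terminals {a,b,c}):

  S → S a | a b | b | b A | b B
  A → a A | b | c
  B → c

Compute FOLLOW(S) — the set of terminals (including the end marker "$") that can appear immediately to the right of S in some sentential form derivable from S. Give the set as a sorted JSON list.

FIRST iteration:
[1]
  A via A→a A: +{a}
  A via A→b: +{b}
  A via A→c: +{c}
  B via B→c: +{c}
  S via S→a b: +{a}
  S via S→b: +{b}
  S: {a,b}  A: {a,b,c}  B: {c}
[2] — fixpoint
  S: {a,b}  A: {a,b,c}  B: {c}

Compute FOLLOW by fixpoint:
seed FOLLOW(S) with $
pass 1:
  S→S a: FOLLOW(S) ⊇ FIRST(a) = {a}; new: +{a}
  S→b A: FOLLOW(A) ⊇ FOLLOW(S) ⊇ {$,a}; new: +{$,a}
  S→b B: FOLLOW(B) ⊇ FOLLOW(S) ⊇ {$,a}; new: +{$,a}
  FOLLOW(S)={$,a}  FOLLOW(A)={$,a}  FOLLOW(B)={$,a}
pass 2: done
  FOLLOW(S)={$,a}  FOLLOW(A)={$,a}  FOLLOW(B)={$,a}

FOLLOW(S) = ["$", "a"]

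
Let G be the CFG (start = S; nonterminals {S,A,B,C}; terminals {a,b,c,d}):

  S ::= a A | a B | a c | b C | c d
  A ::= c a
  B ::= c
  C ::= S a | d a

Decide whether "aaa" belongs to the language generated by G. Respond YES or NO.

CNF form of G:
  S -> T0 T2 | T1 A | T1 B | T1 T0 | T3 C
  A -> T0 T1
  B -> c
  C -> S T1 | T2 T1
  T0 -> c
  T1 -> a
  T2 -> d
  T3 -> b

CYK fill:
  cell(0,0) a: {T1}  orig:{}
  cell(1,1) a: {T1}  orig:{}
  cell(2,2) a: {T1}  orig:{}
  cell(0,1) aa: ∅
  cell(1,2) aa: ∅
  cell(0,2) aaa: ∅

S ∉ T[0,2] ⇒ NO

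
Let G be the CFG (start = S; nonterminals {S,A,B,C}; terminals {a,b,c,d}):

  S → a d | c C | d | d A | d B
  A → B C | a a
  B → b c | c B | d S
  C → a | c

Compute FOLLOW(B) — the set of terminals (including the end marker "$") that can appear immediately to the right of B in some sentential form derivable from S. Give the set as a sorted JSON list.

Compute FIRST by fixpoint:
iter 1:
  A via A→a a: +{a}
  B via B→b c: +{b}
  B via B→c B: +{c}
  B via B→d S: +{d}
  C via C→a: +{a}
  C via C→c: +{c}
  S via S→a d: +{a}
  S via S→c C: +{c}
  S via S→d: +{d}
  FIRST(S)={a,c,d}  FIRST(A)={a}  FIRST(B)={b,c,d}  FIRST(C)={a,c}
iter 2:
  A via A→B C: +{b,c,d}
  FIRST(S)={a,c,d}  FIRST(A)={a,b,c,d}  FIRST(B)={b,c,d}  FIRST(C)={a,c}
iter 3: — fixpoint
  FIRST(S)={a,c,d}  FIRST(A)={a,b,c,d}  FIRST(B)={b,c,d}  FIRST(C)={a,c}

Compute FOLLOW by fixpoint:
FOLLOW(S) := {$}
round 1:
  A→B C: FOLLOW(B) ⊇ FIRST(C) = {a,c}; new: +{a,c}
  B→d S: FOLLOW(S) ⊇ FOLLOW(B) ⊇ {a,c}; new: +{a,c}
  S→c C: FOLLOW(C) ⊇ FOLLOW(S) ⊇ {$,a,c}; new: +{$,a,c}
  S→d A: FOLLOW(A) ⊇ FOLLOW(S) ⊇ {$,a,c}; new: +{$,a,c}
  S→d B: FOLLOW(B) ⊇ FOLLOW(S) ⊇ {$,a,c}; new: +{$}
  FOLLOW(S)={$,a,c}  FOLLOW(A)={$,a,c}  FOLLOW(B)={$,a,c}  FOLLOW(C)={$,a,c}
round 2: (no change)
  FOLLOW(S)={$,a,c}  FOLLOW(A)={$,a,c}  FOLLOW(B)={$,a,c}  FOLLOW(C)={$,a,c}

FOLLOW(B) = ["$", "a", "c"]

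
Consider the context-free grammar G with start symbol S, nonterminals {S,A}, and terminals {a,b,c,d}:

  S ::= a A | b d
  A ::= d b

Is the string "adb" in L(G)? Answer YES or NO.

Convert to CNF:
  S -> T1 T0 | T2 A
  A -> T0 T1
  T0 -> d
  T1 -> b
  T2 -> a

Fill CYK table bottom-up:
  T[0,0] 'a' = {T2}  orig:{}
  T[1,1] 'd' = {T0}  orig:{}
  T[2,2] 'b' = {T1}  orig:{}
  T[0,1] 'ad' = ∅
  T[1,2] 'db' = {A}
  T[0,2] 'adb' = {S}

S ∈ T[0,2] ⇒ YES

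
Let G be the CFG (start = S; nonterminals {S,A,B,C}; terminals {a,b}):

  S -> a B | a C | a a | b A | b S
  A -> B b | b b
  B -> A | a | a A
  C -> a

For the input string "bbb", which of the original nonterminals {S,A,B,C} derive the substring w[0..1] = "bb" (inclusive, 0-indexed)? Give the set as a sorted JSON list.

CNF form of G:
  S -> T0 A | T0 S | T1 B | T1 C | T1 T1
  A -> B T0 | T0 T0
  B -> B T0 | T0 T0 | T1 A | a
  C -> a
  T0 -> b
  T1 -> a

CYK fill (cells [i..j] with 0 ≤ i ≤ j ≤ 1 only):
  [0..0]={T0}  "b"  orig:{}
  [1..1]={T0}  "b"  orig:{}
  [0..1]={A,B}  "bb"

Original NTs in T[0,1] deriving "bb": ["A", "B"]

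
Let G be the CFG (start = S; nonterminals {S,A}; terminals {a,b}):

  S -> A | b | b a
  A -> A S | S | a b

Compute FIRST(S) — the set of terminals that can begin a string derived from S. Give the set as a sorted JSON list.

Compute FIRST by fixpoint:
pass 1:
  A via A→a b: +{a}
  S via S→A: +{a}
  S via S→b: +{b}
  S: {a,b}  A: {a}
pass 2:
  A via A→S: +{b}
  S: {a,b}  A: {a,b}
pass 3: (no change)
  S: {a,b}  A: {a,b}

FIRST(S) = ["a", "b"]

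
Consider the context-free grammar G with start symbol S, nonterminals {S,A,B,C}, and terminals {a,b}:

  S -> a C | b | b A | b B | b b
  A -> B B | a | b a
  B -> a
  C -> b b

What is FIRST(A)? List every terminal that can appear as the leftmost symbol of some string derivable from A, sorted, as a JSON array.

FIRST iteration:
[1]
  A via A→a: +{a}
  A via A→b a: +{b}
  B via B→a: +{a}
  C via C→b b: +{b}
  S via S→a C: +{a}
  S via S→b: +{b}
  FIRST(S)={a,b}  FIRST(A)={a,b}  FIRST(B)={a}  FIRST(C)={b}
[2] (no change)
  FIRST(S)={a,b}  FIRST(A)={a,b}  FIRST(B)={a}  FIRST(C)={b}

FIRST(A) = ["a", "b"]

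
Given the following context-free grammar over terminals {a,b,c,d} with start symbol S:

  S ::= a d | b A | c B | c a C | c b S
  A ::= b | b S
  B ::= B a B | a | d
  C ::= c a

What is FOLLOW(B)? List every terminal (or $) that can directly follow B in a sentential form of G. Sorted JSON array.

FIRST sets, iterate to fixpoint:
pass 1:
  A via A→b: +{b}
  B via B→a: +{a}
  B via B→d: +{d}
  C via C→c a: +{c}
  S via S→a d: +{a}
  S via S→b A: +{b}
  S via S→c B: +{c}
  FIRST(S)={a,b,c}  FIRST(A)={b}  FIRST(B)={a,d}  FIRST(C)={c}
pass 2: (stable)
  FIRST(S)={a,b,c}  FIRST(A)={b}  FIRST(B)={a,d}  FIRST(C)={c}

Compute FOLLOW by fixpoint:
initialize: $ ∈ FOLLOW(S)
round 1:
  B→B a B: FOLLOW(B) ⊇ FIRST(a) = {a}; new: +{a}
  S→b A: FOLLOW(A) ⊇ FOLLOW(S) ⊇ {$}; new: +{$}
  S→c B: FOLLOW(B) ⊇ FOLLOW(S) ⊇ {$}; new: +{$}
  S→c a C: FOLLOW(C) ⊇ FOLLOW(S) ⊇ {$}; new: +{$}
  FOLLOW[S]={$}  FOLLOW[A]={$}  FOLLOW[B]={$,a}  FOLLOW[C]={$}
round 2: (stable)
  FOLLOW[S]={$}  FOLLOW[A]={$}  FOLLOW[B]={$,a}  FOLLOW[C]={$}

FOLLOW(B) = ["$", "a"]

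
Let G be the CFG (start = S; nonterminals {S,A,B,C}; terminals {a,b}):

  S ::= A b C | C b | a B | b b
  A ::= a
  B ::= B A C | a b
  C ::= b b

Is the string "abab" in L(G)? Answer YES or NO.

Convert to CNF:
  S -> A X3 | C T1 | T0 B | T1 T1
  A -> a
  B -> B X2 | T0 T1
  C -> T1 T1
  T0 -> a
  T1 -> b
  X2 -> A C
  X3 -> T1 C

CYK fill:
  [0..0]={A,T0}  "a"  orig:{A}
  [1..1]={T1}  "b"  orig:{}
  [2..2]={A,T0}  "a"  orig:{A}
  [3..3]={T1}  "b"  orig:{}
  [0..1]={B}  "ab"
  [1..2]=∅  "ba"
  [2..3]={B}  "ab"
  [0..2]=∅  "aba"
  [1..3]=∅  "bab"
  [0..3]=∅  "abab"

S ∉ T[0,3] ⇒ NO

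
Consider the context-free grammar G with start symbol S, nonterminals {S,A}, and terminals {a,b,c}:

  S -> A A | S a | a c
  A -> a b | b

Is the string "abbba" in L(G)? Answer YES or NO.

CNF form of G:
  S -> A A | S T0 | T0 T2
  A -> T0 T1 | b
  T0 -> a
  T1 -> b
  T2 -> c

Fill CYK table bottom-up:
  T[0,0] 'a' = {T0}  orig:{}
  T[1,1] 'b' = {A,T1}  orig:{A}
  T[2,2] 'b' = {A,T1}  orig:{A}
  T[3,3] 'b' = {A,T1}  orig:{A}
  T[4,4] 'a' = {T0}  orig:{}
  T[0,1] 'ab' = {A}
  T[1,2] 'bb' = {S}
  T[2,3] 'bb' = {S}
  T[3,4] 'ba' = ∅
  T[0,2] 'abb' = {S}
  T[1,3] 'bbb' = ∅
  T[2,4] 'bba' = {S}
  T[0,3] 'abbb' = ∅
  T[1,4] 'bbba' = ∅
  T[0,4] 'abbba' = ∅

S ∉ T[0,4] ⇒ NO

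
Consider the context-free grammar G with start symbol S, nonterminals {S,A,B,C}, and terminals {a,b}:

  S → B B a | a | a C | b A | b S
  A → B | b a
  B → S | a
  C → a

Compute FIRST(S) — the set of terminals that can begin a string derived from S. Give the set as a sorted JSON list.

Compute FIRST by fixpoint:
round 1:
  A via A→b a: +{b}
  B via B→a: +{a}
  C via C→a: +{a}
  S via S→B B a: +{a}
  S via S→b A: +{b}
  S: {a,b}  A: {b}  B: {a}  C: {a}
round 2:
  A via A→B: +{a}
  B via B→S: +{b}
  S: {a,b}  A: {a,b}  B: {a,b}  C: {a}
round 3: done
  S: {a,b}  A: {a,b}  B: {a,b}  C: {a}

FIRST(S) = ["a", "b"]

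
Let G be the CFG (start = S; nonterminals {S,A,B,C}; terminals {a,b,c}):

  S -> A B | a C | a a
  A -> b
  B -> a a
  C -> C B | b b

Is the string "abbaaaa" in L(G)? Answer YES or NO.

CNF form of G:
  S -> A B | T0 C | T0 T0
  A -> b
  B -> T0 T0
  C -> C B | T1 T1
  T0 -> a
  T1 -> b

CYK table (by increasing span):
  T[0,0] 'a' = {T0}  orig:{}
  T[1,1] 'b' = {A,T1}  orig:{A}
  T[2,2] 'b' = {A,T1}  orig:{A}
  T[3,3] 'a' = {T0}  orig:{}
  T[4,4] 'a' = {T0}  orig:{}
  T[5,5] 'a' = {T0}  orig:{}
  T[6,6] 'a' = {T0}  orig:{}
  T[0,1] 'ab' = ∅
  T[1,2] 'bb' = {C}
  T[2,3] 'ba' = ∅
  T[3,4] 'aa' = {B,S}
  T[4,5] 'aa' = {B,S}
  T[5,6] 'aa' = {B,S}
  T[0,2] 'abb' = {S}
  T[1,3] 'bba' = ∅
  T[2,4] 'baa' = {S}
  T[3,5] 'aaa' = ∅
  T[4,6] 'aaa' = ∅
  T[0,3] 'abba' = ∅
  T[1,4] 'bbaa' = {C}
  T[2,5] 'baaa' = ∅
  T[3,6] 'aaaa' = ∅
  T[0,4] 'abbaa' = {S}
  T[1,5] 'bbaaa' = ∅
  T[2,6] 'baaaa' = ∅
  T[0,5] 'abbaaa' = ∅
  T[1,6] 'bbaaaa' = {C}
  T[0,6] 'abbaaaa' = {S}

S ∈ T[0,6] ⇒ YES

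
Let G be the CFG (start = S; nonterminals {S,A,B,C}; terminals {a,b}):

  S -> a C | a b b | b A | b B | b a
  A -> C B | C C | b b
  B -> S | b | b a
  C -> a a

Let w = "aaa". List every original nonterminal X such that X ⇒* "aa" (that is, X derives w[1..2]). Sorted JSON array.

Convert to CNF:
  S -> T0 A | T0 B | T0 T1 | T1 C | T1 X3
  A -> C B | C C | T0 T0
  B -> T0 A | T0 B | T0 T1 | T1 C | T1 X2 | b
  C -> T1 T1
  T0 -> b
  T1 -> a
  X2 -> T0 T0
  X3 -> T0 T0

Fill CYK table bottom-up (cells [i..j] with 1 ≤ i ≤ j ≤ 2 only):
  [1..1]={T1}  "a"  orig:{}
  [2..2]={T1}  "a"  orig:{}
  [1..2]={C}  "aa"

Original NTs in T[1,2] deriving "aa": ["C"]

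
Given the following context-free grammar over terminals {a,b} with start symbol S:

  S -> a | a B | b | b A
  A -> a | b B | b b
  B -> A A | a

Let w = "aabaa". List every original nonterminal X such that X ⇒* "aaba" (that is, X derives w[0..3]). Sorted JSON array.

CNF form of G:
  S -> T0 A | T1 B | a | b
  A -> T0 B | T0 T0 | a
  B -> A A | a
  T0 -> b
  T1 -> a

CYK fill, restricted to cells inside w[0..3]:
  cell(0,0) a: {A,B,S,T1}  orig:{A,B,S}
  cell(1,1) a: {A,B,S,T1}  orig:{A,B,S}
  cell(2,2) b: {S,T0}  orig:{S}
  cell(3,3) a: {A,B,S,T1}  orig:{A,B,S}
  cell(0,1) aa: {B,S}
  cell(1,2) ab: ∅
  cell(2,3) ba: {A,S}
  cell(0,2) aab: ∅
  cell(1,3) aba: {B}
  cell(0,3) aaba: {S}

Original NTs in T[0,3] deriving "aaba": ["S"]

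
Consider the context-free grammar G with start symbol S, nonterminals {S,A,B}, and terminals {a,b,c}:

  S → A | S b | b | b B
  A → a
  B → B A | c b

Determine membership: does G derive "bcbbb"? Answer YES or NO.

Convert to CNF:
  S -> S T1 | T1 B | a | b
  A -> a
  B -> B A | T0 T1
  T0 -> c
  T1 -> b

Fill CYK table bottom-up:
  cell(0,0) b: {S,T1}  orig:{S}
  cell(1,1) c: {T0}  orig:{}
  cell(2,2) b: {S,T1}  orig:{S}
  cell(3,3) b: {S,T1}  orig:{S}
  cell(4,4) b: {S,T1}  orig:{S}
  cell(0,1) bc: ∅
  cell(1,2) cb: {B}
  cell(2,3) bb: {S}
  cell(3,4) bb: {S}
  cell(0,2) bcb: {S}
  cell(1,3) cbb: ∅
  cell(2,4) bbb: {S}
  cell(0,3) bcbb: {S}
  cell(1,4) cbbb: ∅
  cell(0,4) bcbbb: {S}

S ∈ T[0,4] ⇒ YES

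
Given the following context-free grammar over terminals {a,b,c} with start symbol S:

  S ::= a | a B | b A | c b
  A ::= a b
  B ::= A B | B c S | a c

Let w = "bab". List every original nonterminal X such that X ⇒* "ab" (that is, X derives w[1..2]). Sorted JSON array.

CNF form of G:
  S -> T0 B | T1 A | T2 T1 | a
  A -> T0 T1
  B -> A B | B X3 | T0 T2
  T0 -> a
  T1 -> b
  T2 -> c
  X3 -> T2 S

CYK table (by increasing span), restricted to cells inside w[1..2]:
  T[1,1] 'a' = {S,T0}  orig:{S}
  T[2,2] 'b' = {T1}  orig:{}
  T[1,2] 'ab' = {A}

Original NTs in T[1,2] deriving "ab": ["A"]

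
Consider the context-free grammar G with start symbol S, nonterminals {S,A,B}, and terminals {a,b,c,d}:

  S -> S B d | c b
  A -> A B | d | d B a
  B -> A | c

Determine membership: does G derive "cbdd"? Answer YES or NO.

Convert to CNF:
  S -> S X6 | T2 T3
  A -> A B | T0 X4 | d
  B -> A B | T0 X5 | c | d
  T0 -> d
  T1 -> a
  T2 -> c
  T3 -> b
  X4 -> B T1
  X5 -> B T1
  X6 -> B T0

Fill CYK table bottom-up:
  [0..0]={B,T2}  "c"  orig:{B}
  [1..1]={T3}  "b"  orig:{}
  [2..2]={A,B,T0}  "d"  orig:{A,B}
  [3..3]={A,B,T0}  "d"  orig:{A,B}
  [0..1]={S}  "cb"
  [1..2]=∅  "bd"
  [2..3]={A,B,X6}  "dd"  orig:{A,B}
  [0..2]=∅  "cbd"
  [1..3]=∅  "bdd"
  [0..3]={S}  "cbdd"

S ∈ T[0,3] ⇒ YES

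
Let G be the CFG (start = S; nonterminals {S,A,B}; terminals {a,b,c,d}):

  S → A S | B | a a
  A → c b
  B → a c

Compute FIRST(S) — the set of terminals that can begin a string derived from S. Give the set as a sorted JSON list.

Compute FIRST by fixpoint:
[1]
  A via A→c b: +{c}
  B via B→a c: +{a}
  S via S→A S: +{c}
  S via S→B: +{a}
  FIRST[S]={a,c}  FIRST[A]={c}  FIRST[B]={a}
[2] done
  FIRST[S]={a,c}  FIRST[A]={c}  FIRST[B]={a}

FIRST(S) = ["a", "c"]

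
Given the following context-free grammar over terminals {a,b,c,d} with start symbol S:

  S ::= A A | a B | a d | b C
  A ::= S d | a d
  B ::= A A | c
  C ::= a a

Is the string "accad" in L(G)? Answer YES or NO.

Convert to CNF:
  S -> A A | T1 B | T1 T0 | T2 C
  A -> S T0 | T1 T0
  B -> A A | c
  C -> T1 T1
  T0 -> d
  T1 -> a
  T2 -> b

CYK table (by increasing span):
  T[0,0] 'a' = {T1}  orig:{}
  T[1,1] 'c' = {B}
  T[2,2] 'c' = {B}
  T[3,3] 'a' = {T1}  orig:{}
  T[4,4] 'd' = {T0}  orig:{}
  T[0,1] 'ac' = {S}
  T[1,2] 'cc' = ∅
  T[2,3] 'ca' = ∅
  T[3,4] 'ad' = {A,S}
  T[0,2] 'acc' = ∅
  T[1,3] 'cca' = ∅
  T[2,4] 'cad' = ∅
  T[0,3] 'acca' = ∅
  T[1,4] 'ccad' = ∅
  T[0,4] 'accad' = ∅

S ∉ T[0,4] ⇒ NO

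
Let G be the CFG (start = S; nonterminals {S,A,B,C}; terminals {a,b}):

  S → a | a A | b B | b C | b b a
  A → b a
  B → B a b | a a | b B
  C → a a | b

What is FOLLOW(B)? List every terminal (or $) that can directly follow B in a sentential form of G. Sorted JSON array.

FIRST sets, iterate to fixpoint:
iter 1:
  A via A→b a: +{b}
  B via B→a a: +{a}
  B via B→b B: +{b}
  C via C→a a: +{a}
  C via C→b: +{b}
  S via S→a: +{a}
  S via S→b B: +{b}
  S: {a,b}  A: {b}  B: {a,b}  C: {a,b}
iter 2: done
  S: {a,b}  A: {b}  B: {a,b}  C: {a,b}

FOLLOW iteration:
initialize: $ ∈ FOLLOW(S)
round 1:
  B→B a b: FOLLOW(B) ⊇ FIRST(a) = {a}; new: +{a}
  S→a A: FOLLOW(A) ⊇ FOLLOW(S) ⊇ {$}; new: +{$}
  S→b B: FOLLOW(B) ⊇ FOLLOW(S) ⊇ {$}; new: +{$}
  S→b C: FOLLOW(C) ⊇ FOLLOW(S) ⊇ {$}; new: +{$}
  FOLLOW(S)={$}  FOLLOW(A)={$}  FOLLOW(B)={$,a}  FOLLOW(C)={$}
round 2: (stable)
  FOLLOW(S)={$}  FOLLOW(A)={$}  FOLLOW(B)={$,a}  FOLLOW(C)={$}

FOLLOW(B) = ["$", "a"]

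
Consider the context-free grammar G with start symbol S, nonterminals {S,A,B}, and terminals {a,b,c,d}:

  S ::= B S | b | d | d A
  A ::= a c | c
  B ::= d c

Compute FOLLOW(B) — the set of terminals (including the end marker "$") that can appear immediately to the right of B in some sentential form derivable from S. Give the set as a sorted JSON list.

Compute FIRST by fixpoint:
[1]
  A via A→a c: +{a}
  A via A→c: +{c}
  B via B→d c: +{d}
  S via S→B S: +{d}
  S via S→b: +{b}
  FIRST[S]={b,d}  FIRST[A]={a,c}  FIRST[B]={d}
[2] — fixpoint
  FIRST[S]={b,d}  FIRST[A]={a,c}  FIRST[B]={d}

Compute FOLLOW by fixpoint:
seed FOLLOW(S) with $
pass 1:
  S→B S: FOLLOW(B) ⊇ FIRST(S) = {b,d}; new: +{b,d}
  S→d A: FOLLOW(A) ⊇ FOLLOW(S) ⊇ {$}; new: +{$}
  FOLLOW[S]={$}  FOLLOW[A]={$}  FOLLOW[B]={b,d}
pass 2: done
  FOLLOW[S]={$}  FOLLOW[A]={$}  FOLLOW[B]={b,d}

FOLLOW(B) = ["b", "d"]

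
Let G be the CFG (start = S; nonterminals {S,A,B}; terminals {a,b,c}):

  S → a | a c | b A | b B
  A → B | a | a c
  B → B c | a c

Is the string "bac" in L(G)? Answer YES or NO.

CNF form of G:
  S -> T1 T0 | T2 A | T2 B | a
  A -> B T0 | T1 T0 | a
  B -> B T0 | T1 T0
  T0 -> c
  T1 -> a
  T2 -> b

Fill CYK table bottom-up:
  cell(0,0) b: {T2}  orig:{}
  cell(1,1) a: {A,S,T1}  orig:{A,S}
  cell(2,2) c: {T0}  orig:{}
  cell(0,1) ba: {S}
  cell(1,2) ac: {A,B,S}
  cell(0,2) bac: {S}

S ∈ T[0,2] ⇒ YES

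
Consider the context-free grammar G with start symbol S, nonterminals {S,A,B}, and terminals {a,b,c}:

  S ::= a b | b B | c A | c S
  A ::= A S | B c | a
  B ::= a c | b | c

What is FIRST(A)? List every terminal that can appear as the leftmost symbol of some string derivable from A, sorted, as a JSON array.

FIRST sets, iterate to fixpoint:
[1]
  A via A→a: +{a}
  B via B→a c: +{a}
  B via B→b: +{b}
  B via B→c: +{c}
  S via S→a b: +{a}
  S via S→b B: +{b}
  S via S→c A: +{c}
  FIRST[S]={a,b,c}  FIRST[A]={a}  FIRST[B]={a,b,c}
[2]
  A via A→B c: +{b,c}
  FIRST[S]={a,b,c}  FIRST[A]={a,b,c}  FIRST[B]={a,b,c}
[3] done
  FIRST[S]={a,b,c}  FIRST[A]={a,b,c}  FIRST[B]={a,b,c}

FIRST(A) = ["a", "b", "c"]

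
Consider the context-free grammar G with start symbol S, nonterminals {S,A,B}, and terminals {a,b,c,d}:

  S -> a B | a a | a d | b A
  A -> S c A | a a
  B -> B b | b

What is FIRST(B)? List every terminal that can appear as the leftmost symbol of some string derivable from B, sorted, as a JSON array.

Compute FIRST by fixpoint:
pass 1:
  A via A→a a: +{a}
  B via B→b: +{b}
  S via S→a B: +{a}
  S via S→b A: +{b}
  FIRST(S)={a,b}  FIRST(A)={a}  FIRST(B)={b}
pass 2:
  A via A→S c A: +{b}
  FIRST(S)={a,b}  FIRST(A)={a,b}  FIRST(B)={b}
pass 3: (stable)
  FIRST(S)={a,b}  FIRST(A)={a,b}  FIRST(B)={b}

FIRST(B) = ["b"]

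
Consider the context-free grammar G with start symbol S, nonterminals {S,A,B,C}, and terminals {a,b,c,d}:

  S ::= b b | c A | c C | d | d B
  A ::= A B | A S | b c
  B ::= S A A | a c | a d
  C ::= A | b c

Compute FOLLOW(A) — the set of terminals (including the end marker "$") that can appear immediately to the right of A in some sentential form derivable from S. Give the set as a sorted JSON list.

FIRST iteration:
round 1:
  A via A→b c: +{b}
  B via B→a c: +{a}
  C via C→A: +{b}
  S via S→b b: +{b}
  S via S→c A: +{c}
  S via S→d: +{d}
  FIRST(S)={b,c,d}  FIRST(A)={b}  FIRST(B)={a}  FIRST(C)={b}
round 2:
  B via B→S A A: +{b,c,d}
  FIRST(S)={b,c,d}  FIRST(A)={b}  FIRST(B)={a,b,c,d}  FIRST(C)={b}
round 3: — fixpoint
  FIRST(S)={b,c,d}  FIRST(A)={b}  FIRST(B)={a,b,c,d}  FIRST(C)={b}

Compute FOLLOW by fixpoint:
seed FOLLOW(S) with $
round 1:
  A→A B: FOLLOW(A) ⊇ FIRST(B) = {a,b,c,d}; new: +{a,b,c,d}
  A→A B: FOLLOW(B) ⊇ FOLLOW(A) ⊇ {a,b,c,d}; new: +{a,b,c,d}
  A→A S: FOLLOW(S) ⊇ FOLLOW(A) ⊇ {a,b,c,d}; new: +{a,b,c,d}
  S→c A: FOLLOW(A) ⊇ FOLLOW(S) ⊇ {$,a,b,c,d}; new: +{$}
  S→c C: FOLLOW(C) ⊇ FOLLOW(S) ⊇ {$,a,b,c,d}; new: +{$,a,b,c,d}
  S→d B: FOLLOW(B) ⊇ FOLLOW(S) ⊇ {$,a,b,c,d}; new: +{$}
  FOLLOW[S]={$,a,b,c,d}  FOLLOW[A]={$,a,b,c,d}  FOLLOW[B]={$,a,b,c,d}  FOLLOW[C]={$,a,b,c,d}
round 2: (stable)
  FOLLOW[S]={$,a,b,c,d}  FOLLOW[A]={$,a,b,c,d}  FOLLOW[B]={$,a,b,c,d}  FOLLOW[C]={$,a,b,c,d}

FOLLOW(A) = ["$", "a", "b", "c", "d"]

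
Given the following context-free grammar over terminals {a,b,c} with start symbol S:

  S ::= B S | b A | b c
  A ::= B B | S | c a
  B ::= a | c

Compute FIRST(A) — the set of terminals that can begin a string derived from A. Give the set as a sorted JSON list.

FIRST iteration:
iter 1:
  A via A→c a: +{c}
  B via B→a: +{a}
  B via B→c: +{c}
  S via S→B S: +{a,c}
  S via S→b A: +{b}
  S: {a,b,c}  A: {c}  B: {a,c}
iter 2:
  A via A→B B: +{a}
  A via A→S: +{b}
  S: {a,b,c}  A: {a,b,c}  B: {a,c}
iter 3: (no change)
  S: {a,b,c}  A: {a,b,c}  B: {a,c}

FIRST(A) = ["a", "b", "c"]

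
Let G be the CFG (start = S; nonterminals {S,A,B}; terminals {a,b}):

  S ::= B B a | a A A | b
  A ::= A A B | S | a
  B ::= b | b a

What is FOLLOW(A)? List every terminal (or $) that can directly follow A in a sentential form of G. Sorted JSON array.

Compute FIRST by fixpoint:
iter 1:
  A via A→a: +{a}
  B via B→b: +{b}
  S via S→B B a: +{b}
  S via S→a A A: +{a}
  FIRST(S)={a,b}  FIRST(A)={a}  FIRST(B)={b}
iter 2:
  A via A→S: +{b}
  FIRST(S)={a,b}  FIRST(A)={a,b}  FIRST(B)={b}
iter 3: (stable)
  FIRST(S)={a,b}  FIRST(A)={a,b}  FIRST(B)={b}

FOLLOW iteration:
seed FOLLOW(S) with $
round 1:
  A→A A B: FOLLOW(A) ⊇ FIRST(A) = {a,b}; new: +{a,b}
  A→A A B: FOLLOW(B) ⊇ FOLLOW(A) ⊇ {a,b}; new: +{a,b}
  A→S: FOLLOW(S) ⊇ FOLLOW(A) ⊇ {a,b}; new: +{a,b}
  S→a A A: FOLLOW(A) ⊇ FOLLOW(S) ⊇ {$,a,b}; new: +{$}
  FOLLOW[S]={$,a,b}  FOLLOW[A]={$,a,b}  FOLLOW[B]={a,b}
round 2:
  A→A A B: FOLLOW(B) ⊇ FOLLOW(A) ⊇ {$,a,b}; new: +{$}
  FOLLOW[S]={$,a,b}  FOLLOW[A]={$,a,b}  FOLLOW[B]={$,a,b}
round 3: done
  FOLLOW[S]={$,a,b}  FOLLOW[A]={$,a,b}  FOLLOW[B]={$,a,b}

FOLLOW(A) = ["$", "a", "b"]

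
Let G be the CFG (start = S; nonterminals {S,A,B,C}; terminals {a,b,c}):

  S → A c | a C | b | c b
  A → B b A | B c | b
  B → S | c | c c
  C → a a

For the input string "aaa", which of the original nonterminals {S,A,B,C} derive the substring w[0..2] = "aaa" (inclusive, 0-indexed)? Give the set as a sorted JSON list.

Convert to CNF:
  S -> A T1 | T1 T0 | T2 C | b
  A -> B T1 | B X3 | b
  B -> A T1 | T1 T0 | T1 T1 | T2 C | b | c
  C -> T2 T2
  T0 -> b
  T1 -> c
  T2 -> a
  X3 -> T0 A

Fill CYK table bottom-up — only the sub-triangle for w[0..2]:
  cell(0,0) a: {T2}  orig:{}
  cell(1,1) a: {T2}  orig:{}
  cell(2,2) a: {T2}  orig:{}
  cell(0,1) aa: {C}
  cell(1,2) aa: {C}
  cell(0,2) aaa: {B,S}

Original NTs in T[0,2] deriving "aaa": ["B", "S"]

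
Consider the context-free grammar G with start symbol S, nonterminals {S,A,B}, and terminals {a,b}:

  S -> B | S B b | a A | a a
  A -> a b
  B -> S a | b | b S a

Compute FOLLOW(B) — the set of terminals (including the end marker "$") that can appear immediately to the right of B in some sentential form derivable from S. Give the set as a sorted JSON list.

Compute FIRST by fixpoint:
iter 1:
  A via A→a b: +{a}
  B via B→b: +{b}
  S via S→B: +{b}
  S via S→a A: +{a}
  FIRST(S)={a,b}  FIRST(A)={a}  FIRST(B)={b}
iter 2:
  B via B→S a: +{a}
  FIRST(S)={a,b}  FIRST(A)={a}  FIRST(B)={a,b}
iter 3: (no change)
  FIRST(S)={a,b}  FIRST(A)={a}  FIRST(B)={a,b}

FOLLOW iteration:
initialize: $ ∈ FOLLOW(S)
round 1:
  B→S a: FOLLOW(S) ⊇ FIRST(a) = {a}; new: +{a}
  S→B: FOLLOW(B) ⊇ FOLLOW(S) ⊇ {$,a}; new: +{$,a}
  S→S B b: FOLLOW(S) ⊇ FIRST(B) = {a,b}; new: +{b}
  S→S B b: FOLLOW(B) ⊇ FIRST(b) = {b}; new: +{b}
  S→a A: FOLLOW(A) ⊇ FOLLOW(S) ⊇ {$,a,b}; new: +{$,a,b}
  S: {$,a,b}  A: {$,a,b}  B: {$,a,b}
round 2: (stable)
  S: {$,a,b}  A: {$,a,b}  B: {$,a,b}

FOLLOW(B) = ["$", "a", "b"]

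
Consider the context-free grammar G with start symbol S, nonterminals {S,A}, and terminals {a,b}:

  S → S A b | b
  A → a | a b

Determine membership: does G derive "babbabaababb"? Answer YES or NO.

CNF form of G:
  S -> S X2 | b
  A -> T0 T1 | a
  T0 -> a
  T1 -> b
  X2 -> A T1

CYK fill:
  cell(0,0) b: {S,T1}  orig:{S}
  cell(1,1) a: {A,T0}  orig:{A}
  cell(2,2) b: {S,T1}  orig:{S}
  cell(3,3) b: {S,T1}  orig:{S}
  cell(4,4) a: {A,T0}  orig:{A}
  cell(5,5) b: {S,T1}  orig:{S}
  cell(6,6) a: {A,T0}  orig:{A}
  cell(7,7) a: {A,T0}  orig:{A}
  cell(8,8) b: {S,T1}  orig:{S}
  cell(9,9) a: {A,T0}  orig:{A}
  cell(10,10) b: {S,T1}  orig:{S}
  cell(11,11) b: {S,T1}  orig:{S}
  cell(0,1) ba: ∅
  cell(1,2) ab: {A,X2}  orig:{A}
  cell(2,3) bb: ∅
  cell(3,4) ba: ∅
  cell(4,5) ab: {A,X2}  orig:{A}
  cell(5,6) ba: ∅
  cell(6,7) aa: ∅
  cell(7,8) ab: {A,X2}  orig:{A}
  cell(8,9) ba: ∅
  cell(9,10) ab: {A,X2}  orig:{A}
  cell(10,11) bb: ∅
  cell(0,2) bab: {S}
  cell(1,3) abb: {X2}  orig:{}
  cell(2,4) bba: ∅
  cell(3,5) bab: {S}
  cell(4,6) aba: ∅
  cell(5,7) baa: ∅
  cell(6,8) aab: ∅
  cell(7,9) aba: ∅
  cell(8,10) bab: {S}
  cell(9,11) abb: {X2}  orig:{}
  cell(0,3) babb: {S}
  cell(1,4) abba: ∅
  cell(2,5) bbab: ∅
  cell(3,6) baba: ∅
  cell(4,7) abaa: ∅
  cell(5,8) baab: ∅
  cell(6,9) aaba: ∅
  cell(7,10) abab: ∅
  cell(8,11) babb: {S}
  cell(0,4) babba: ∅
  cell(1,5) abbab: ∅
  cell(2,6) bbaba: ∅
  cell(3,7) babaa: ∅
  cell(4,8) abaab: ∅
  cell(5,9) baaba: ∅
  cell(6,10) aabab: ∅
  cell(7,11) ababb: ∅
  cell(0,5) babbab: {S}
  cell(1,6) abbaba: ∅
  cell(2,7) bbabaa: ∅
  cell(3,8) babaab: ∅
  cell(4,9) abaaba: ∅
  cell(5,10) baabab: ∅
  cell(6,11) aababb: ∅
  cell(0,6) babbaba: ∅
  cell(1,7) abbabaa: ∅
  cell(2,8) bbabaab: ∅
  cell(3,9) babaaba: ∅
  cell(4,10) abaabab: ∅
  cell(5,11) baababb: ∅
  cell(0,7) babbabaa: ∅
  cell(1,8) abbabaab: ∅
  cell(2,9) bbabaaba: ∅
  cell(3,10) babaabab: ∅
  cell(4,11) abaababb: ∅
  cell(0,8) babbabaab: ∅
  cell(1,9) abbabaaba: ∅
  cell(2,10) bbabaabab: ∅
  cell(3,11) babaababb: ∅
  cell(0,9) babbabaaba: ∅
  cell(1,10) abbabaabab: ∅
  cell(2,11) bbabaababb: ∅
  cell(0,10) babbabaabab: ∅
  cell(1,11) abbabaababb: ∅
  cell(0,11) babbabaababb: ∅

S ∉ T[0,11] ⇒ NO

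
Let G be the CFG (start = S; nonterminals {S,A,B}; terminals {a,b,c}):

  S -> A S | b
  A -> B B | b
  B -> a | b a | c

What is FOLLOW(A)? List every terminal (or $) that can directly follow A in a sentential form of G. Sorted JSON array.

FIRST iteration:
pass 1:
  A via A→b: +{b}
  B via B→a: +{a}
  B via B→b a: +{b}
  B via B→c: +{c}
  S via S→A S: +{b}
  FIRST(S)={b}  FIRST(A)={b}  FIRST(B)={a,b,c}
pass 2:
  A via A→B B: +{a,c}
  S via S→A S: +{a,c}
  FIRST(S)={a,b,c}  FIRST(A)={a,b,c}  FIRST(B)={a,b,c}
pass 3: (stable)
  FIRST(S)={a,b,c}  FIRST(A)={a,b,c}  FIRST(B)={a,b,c}

Compute FOLLOW by fixpoint:
initialize: $ ∈ FOLLOW(S)
round 1:
  A→B B: FOLLOW(B) ⊇ FIRST(B) = {a,b,c}; new: +{a,b,c}
  S→A S: FOLLOW(A) ⊇ FIRST(S) = {a,b,c}; new: +{a,b,c}
  FOLLOW(S)={$}  FOLLOW(A)={a,b,c}  FOLLOW(B)={a,b,c}
round 2: done
  FOLLOW(S)={$}  FOLLOW(A)={a,b,c}  FOLLOW(B)={a,b,c}

FOLLOW(A) = ["a", "b", "c"]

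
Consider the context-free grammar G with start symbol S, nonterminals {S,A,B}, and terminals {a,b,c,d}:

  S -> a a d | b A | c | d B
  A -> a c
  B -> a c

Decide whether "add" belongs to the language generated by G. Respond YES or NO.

CNF form of G:
  S -> T0 X4 | T2 B | T3 A | c
  A -> T0 T1
  B -> T0 T1
  T0 -> a
  T1 -> c
  T2 -> d
  T3 -> b
  X4 -> T0 T2

Fill CYK table bottom-up:
  [0..0]={T0}  "a"  orig:{}
  [1..1]={T2}  "d"  orig:{}
  [2..2]={T2}  "d"  orig:{}
  [0..1]={X4}  "ad"  orig:{}
  [1..2]=∅  "dd"
  [0..2]=∅  "add"

S ∉ T[0,2] ⇒ NO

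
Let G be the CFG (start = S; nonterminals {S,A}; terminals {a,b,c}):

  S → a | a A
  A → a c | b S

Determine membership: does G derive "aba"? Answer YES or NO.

CNF form of G:
  S -> T0 A | a
  A -> T0 T1 | T2 S
  T0 -> a
  T1 -> c
  T2 -> b

CYK fill:
  cell(0,0) a: {S,T0}  orig:{S}
  cell(1,1) b: {T2}  orig:{}
  cell(2,2) a: {S,T0}  orig:{S}
  cell(0,1) ab: ∅
  cell(1,2) ba: {A}
  cell(0,2) aba: {S}

S ∈ T[0,2] ⇒ YES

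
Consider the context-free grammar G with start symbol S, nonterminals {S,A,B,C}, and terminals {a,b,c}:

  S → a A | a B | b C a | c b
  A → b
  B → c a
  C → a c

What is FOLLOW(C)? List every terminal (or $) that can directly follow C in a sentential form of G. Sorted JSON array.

FIRST iteration:
round 1:
  A via A→b: +{b}
  B via B→c a: +{c}
  C via C→a c: +{a}
  S via S→a A: +{a}
  S via S→b C a: +{b}
  S via S→c b: +{c}
  S: {a,b,c}  A: {b}  B: {c}  C: {a}
round 2: (stable)
  S: {a,b,c}  A: {b}  B: {c}  C: {a}

FOLLOW iteration:
seed FOLLOW(S) with $
iter 1:
  S→a A: FOLLOW(A) ⊇ FOLLOW(S) ⊇ {$}; new: +{$}
  S→a B: FOLLOW(B) ⊇ FOLLOW(S) ⊇ {$}; new: +{$}
  S→b C a: FOLLOW(C) ⊇ FIRST(a) = {a}; new: +{a}
  S: {$}  A: {$}  B: {$}  C: {a}
iter 2: done
  S: {$}  A: {$}  B: {$}  C: {a}

FOLLOW(C) = ["a"]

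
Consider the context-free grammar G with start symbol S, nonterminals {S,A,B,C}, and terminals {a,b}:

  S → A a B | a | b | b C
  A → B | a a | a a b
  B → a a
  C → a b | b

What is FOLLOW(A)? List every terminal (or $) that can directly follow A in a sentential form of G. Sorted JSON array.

Compute FIRST by fixpoint:
pass 1:
  A via A→a a: +{a}
  B via B→a a: +{a}
  C via C→a b: +{a}
  C via C→b: +{b}
  S via S→A a B: +{a}
  S via S→b: +{b}
  FIRST(S)={a,b}  FIRST(A)={a}  FIRST(B)={a}  FIRST(C)={a,b}
pass 2: (stable)
  FIRST(S)={a,b}  FIRST(A)={a}  FIRST(B)={a}  FIRST(C)={a,b}

FOLLOW sets:
initialize: $ ∈ FOLLOW(S)
[1]
  S→A a B: FOLLOW(A) ⊇ FIRST(a) = {a}; new: +{a}
  S→A a B: FOLLOW(B) ⊇ FOLLOW(S) ⊇ {$}; new: +{$}
  S→b C: FOLLOW(C) ⊇ FOLLOW(S) ⊇ {$}; new: +{$}
  FOLLOW(S)={$}  FOLLOW(A)={a}  FOLLOW(B)={$}  FOLLOW(C)={$}
[2]
  A→B: FOLLOW(B) ⊇ FOLLOW(A) ⊇ {a}; new: +{a}
  FOLLOW(S)={$}  FOLLOW(A)={a}  FOLLOW(B)={$,a}  FOLLOW(C)={$}
[3] done
  FOLLOW(S)={$}  FOLLOW(A)={a}  FOLLOW(B)={$,a}  FOLLOW(C)={$}

FOLLOW(A) = ["a"]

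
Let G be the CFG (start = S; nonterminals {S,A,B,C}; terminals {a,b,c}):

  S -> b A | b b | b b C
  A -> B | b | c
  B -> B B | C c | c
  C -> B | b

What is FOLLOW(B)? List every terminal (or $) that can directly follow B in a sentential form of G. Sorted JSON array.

Compute FIRST by fixpoint:
[1]
  A via A→b: +{b}
  A via A→c: +{c}
  B via B→c: +{c}
  C via C→B: +{c}
  C via C→b: +{b}
  S via S→b A: +{b}
  FIRST(S)={b}  FIRST(A)={b,c}  FIRST(B)={c}  FIRST(C)={b,c}
[2]
  B via B→C c: +{b}
  FIRST(S)={b}  FIRST(A)={b,c}  FIRST(B)={b,c}  FIRST(C)={b,c}
[3] (no change)
  FIRST(S)={b}  FIRST(A)={b,c}  FIRST(B)={b,c}  FIRST(C)={b,c}

FOLLOW iteration:
FOLLOW(S) := {$}
iter 1:
  B→B B: FOLLOW(B) ⊇ FIRST(B) = {b,c}; new: +{b,c}
  B→C c: FOLLOW(C) ⊇ FIRST(c) = {c}; new: +{c}
  S→b A: FOLLOW(A) ⊇ FOLLOW(S) ⊇ {$}; new: +{$}
  S→b b C: FOLLOW(C) ⊇ FOLLOW(S) ⊇ {$}; new: +{$}
  FOLLOW(S)={$}  FOLLOW(A)={$}  FOLLOW(B)={b,c}  FOLLOW(C)={$,c}
iter 2:
  A→B: FOLLOW(B) ⊇ FOLLOW(A) ⊇ {$}; new: +{$}
  FOLLOW(S)={$}  FOLLOW(A)={$}  FOLLOW(B)={$,b,c}  FOLLOW(C)={$,c}
iter 3: — fixpoint
  FOLLOW(S)={$}  FOLLOW(A)={$}  FOLLOW(B)={$,b,c}  FOLLOW(C)={$,c}

FOLLOW(B) = ["$", "b", "c"]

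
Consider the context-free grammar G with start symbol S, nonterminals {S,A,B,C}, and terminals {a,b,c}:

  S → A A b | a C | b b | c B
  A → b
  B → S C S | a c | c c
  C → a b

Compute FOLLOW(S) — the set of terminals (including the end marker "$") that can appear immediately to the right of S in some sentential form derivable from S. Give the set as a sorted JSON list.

FIRST iteration:
iter 1:
  A via A→b: +{b}
  B via B→a c: +{a}
  B via B→c c: +{c}
  C via C→a b: +{a}
  S via S→A A b: +{b}
  S via S→a C: +{a}
  S via S→c B: +{c}
  FIRST[S]={a,b,c}  FIRST[A]={b}  FIRST[B]={a,c}  FIRST[C]={a}
iter 2:
  B via B→S C S: +{b}
  FIRST[S]={a,b,c}  FIRST[A]={b}  FIRST[B]={a,b,c}  FIRST[C]={a}
iter 3: — fixpoint
  FIRST[S]={a,b,c}  FIRST[A]={b}  FIRST[B]={a,b,c}  FIRST[C]={a}

Compute FOLLOW by fixpoint:
seed FOLLOW(S) with $
[1]
  B→S C S: FOLLOW(S) ⊇ FIRST(C) = {a}; new: +{a}
  B→S C S: FOLLOW(C) ⊇ FIRST(S) = {a,b,c}; new: +{a,b,c}
  S→A A b: FOLLOW(A) ⊇ FIRST(A) = {b}; new: +{b}
  S→a C: FOLLOW(C) ⊇ FOLLOW(S) ⊇ {$,a}; new: +{$}
  S→c B: FOLLOW(B) ⊇ FOLLOW(S) ⊇ {$,a}; new: +{$,a}
  S: {$,a}  A: {b}  B: {$,a}  C: {$,a,b,c}
[2] (stable)
  S: {$,a}  A: {b}  B: {$,a}  C: {$,a,b,c}

FOLLOW(S) = ["$", "a"]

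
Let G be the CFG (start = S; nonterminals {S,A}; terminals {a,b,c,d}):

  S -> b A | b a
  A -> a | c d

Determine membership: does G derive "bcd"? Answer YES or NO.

CNF form of G:
  S -> T2 A | T2 T3
  A -> T0 T1 | a
  T0 -> c
  T1 -> d
  T2 -> b
  T3 -> a

CYK fill:
  [0..0]={T2}  "b"  orig:{}
  [1..1]={T0}  "c"  orig:{}
  [2..2]={T1}  "d"  orig:{}
  [0..1]=∅  "bc"
  [1..2]={A}  "cd"
  [0..2]={S}  "bcd"

S ∈ T[0,2] ⇒ YES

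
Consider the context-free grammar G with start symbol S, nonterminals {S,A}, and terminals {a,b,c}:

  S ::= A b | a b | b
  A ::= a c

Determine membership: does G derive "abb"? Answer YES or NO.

CNF form of G:
  S -> A T2 | T0 T2 | b
  A -> T0 T1
  T0 -> a
  T1 -> c
  T2 -> b

CYK table (by increasing span):
  cell(0,0) a: {T0}  orig:{}
  cell(1,1) b: {S,T2}  orig:{S}
  cell(2,2) b: {S,T2}  orig:{S}
  cell(0,1) ab: {S}
  cell(1,2) bb: ∅
  cell(0,2) abb: ∅

S ∉ T[0,2] ⇒ NO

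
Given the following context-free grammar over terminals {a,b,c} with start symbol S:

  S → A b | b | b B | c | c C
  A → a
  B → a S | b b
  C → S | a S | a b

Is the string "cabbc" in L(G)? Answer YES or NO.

Convert to CNF:
  S -> A T1 | T1 B | T2 C | b | c
  A -> a
  B -> T0 S | T1 T1
  C -> A T1 | T0 S | T0 T1 | T1 B | T2 C | b | c
  T0 -> a
  T1 -> b
  T2 -> c

Fill CYK table bottom-up:
  [0..0]={C,S,T2}  "c"  orig:{C,S}
  [1..1]={A,T0}  "a"  orig:{A}
  [2..2]={C,S,T1}  "b"  orig:{C,S}
  [3..3]={C,S,T1}  "b"  orig:{C,S}
  [4..4]={C,S,T2}  "c"  orig:{C,S}
  [0..1]=∅  "ca"
  [1..2]={B,C,S}  "ab"
  [2..3]={B}  "bb"
  [3..4]=∅  "bc"
  [0..2]={C,S}  "cab"
  [1..3]=∅  "abb"
  [2..4]=∅  "bbc"
  [0..3]=∅  "cabb"
  [1..4]=∅  "abbc"
  [0..4]=∅  "cabbc"

S ∉ T[0,4] ⇒ NO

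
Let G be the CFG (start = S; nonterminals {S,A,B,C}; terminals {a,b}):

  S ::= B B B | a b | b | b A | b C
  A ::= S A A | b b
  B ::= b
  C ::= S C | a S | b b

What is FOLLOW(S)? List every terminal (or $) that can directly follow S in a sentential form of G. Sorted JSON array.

Compute FIRST by fixpoint:
pass 1:
  A via A→b b: +{b}
  B via B→b: +{b}
  C via C→a S: +{a}
  C via C→b b: +{b}
  S via S→B B B: +{b}
  S via S→a b: +{a}
  FIRST(S)={a,b}  FIRST(A)={b}  FIRST(B)={b}  FIRST(C)={a,b}
pass 2:
  A via A→S A A: +{a}
  FIRST(S)={a,b}  FIRST(A)={a,b}  FIRST(B)={b}  FIRST(C)={a,b}
pass 3: (no change)
  FIRST(S)={a,b}  FIRST(A)={a,b}  FIRST(B)={b}  FIRST(C)={a,b}

FOLLOW iteration:
seed FOLLOW(S) with $
[1]
  A→S A A: FOLLOW(S) ⊇ FIRST(A) = {a,b}; new: +{a,b}
  A→S A A: FOLLOW(A) ⊇ FIRST(A) = {a,b}; new: +{a,b}
  S→B B B: FOLLOW(B) ⊇ FIRST(B) = {b}; new: +{b}
  S→B B B: FOLLOW(B) ⊇ FOLLOW(S) ⊇ {$,a,b}; new: +{$,a}
  S→b A: FOLLOW(A) ⊇ FOLLOW(S) ⊇ {$,a,b}; new: +{$}
  S→b C: FOLLOW(C) ⊇ FOLLOW(S) ⊇ {$,a,b}; new: +{$,a,b}
  FOLLOW[S]={$,a,b}  FOLLOW[A]={$,a,b}  FOLLOW[B]={$,a,b}  FOLLOW[C]={$,a,b}
[2] done
  FOLLOW[S]={$,a,b}  FOLLOW[A]={$,a,b}  FOLLOW[B]={$,a,b}  FOLLOW[C]={$,a,b}

FOLLOW(S) = ["$", "a", "b"]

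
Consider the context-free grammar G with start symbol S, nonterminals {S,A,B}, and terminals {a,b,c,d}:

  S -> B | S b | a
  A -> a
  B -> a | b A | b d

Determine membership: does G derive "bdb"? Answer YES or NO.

CNF form of G:
  S -> S T0 | T0 A | T0 T1 | a
  A -> a
  B -> T0 A | T0 T1 | a
  T0 -> b
  T1 -> d

CYK table (by increasing span):
  T[0,0] 'b' = {T0}  orig:{}
  T[1,1] 'd' = {T1}  orig:{}
  T[2,2] 'b' = {T0}  orig:{}
  T[0,1] 'bd' = {B,S}
  T[1,2] 'db' = ∅
  T[0,2] 'bdb' = {S}

S ∈ T[0,2] ⇒ YES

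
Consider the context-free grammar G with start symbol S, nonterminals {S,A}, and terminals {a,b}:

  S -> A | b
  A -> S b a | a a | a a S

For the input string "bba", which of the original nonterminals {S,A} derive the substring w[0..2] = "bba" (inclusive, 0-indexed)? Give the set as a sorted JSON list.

CNF form of G:
  S -> S X4 | T1 T1 | T1 X5 | b
  A -> S X2 | T1 T1 | T1 X3
  T0 -> b
  T1 -> a
  X2 -> T0 T1
  X3 -> T1 S
  X4 -> T0 T1
  X5 -> T1 S

CYK fill (cells [i..j] with 0 ≤ i ≤ j ≤ 2 only):
  cell(0,0) b: {S,T0}  orig:{S}
  cell(1,1) b: {S,T0}  orig:{S}
  cell(2,2) a: {T1}  orig:{}
  cell(0,1) bb: ∅
  cell(1,2) ba: {X2,X4}  orig:{}
  cell(0,2) bba: {A,S}

Original NTs in T[0,2] deriving "bba": ["A", "S"]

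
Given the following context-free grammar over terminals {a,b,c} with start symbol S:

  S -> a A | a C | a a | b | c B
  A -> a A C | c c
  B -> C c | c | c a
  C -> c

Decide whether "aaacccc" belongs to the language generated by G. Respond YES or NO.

Convert to CNF:
  S -> T0 A | T0 C | T0 T0 | T1 B | b
  A -> T0 X2 | T1 T1
  B -> C T1 | T1 T0 | c
  C -> c
  T0 -> a
  T1 -> c
  X2 -> A C

CYK table (by increasing span):
  [0..0]={T0}  "a"  orig:{}
  [1..1]={T0}  "a"  orig:{}
  [2..2]={T0}  "a"  orig:{}
  [3..3]={B,C,T1}  "c"  orig:{B,C}
  [4..4]={B,C,T1}  "c"  orig:{B,C}
  [5..5]={B,C,T1}  "c"  orig:{B,C}
  [6..6]={B,C,T1}  "c"  orig:{B,C}
  [0..1]={S}  "aa"
  [1..2]={S}  "aa"
  [2..3]={S}  "ac"
  [3..4]={A,B,S}  "cc"
  [4..5]={A,B,S}  "cc"
  [5..6]={A,B,S}  "cc"
  [0..2]=∅  "aaa"
  [1..3]=∅  "aac"
  [2..4]={S}  "acc"
  [3..5]={S,X2}  "ccc"  orig:{S}
  [4..6]={S,X2}  "ccc"  orig:{S}
  [0..3]=∅  "aaac"
  [1..4]=∅  "aacc"
  [2..5]={A}  "accc"
  [3..6]=∅  "cccc"
  [0..4]=∅  "aaacc"
  [1..5]={S}  "aaccc"
  [2..6]={X2}  "acccc"  orig:{}
  [0..5]=∅  "aaaccc"
  [1..6]={A}  "aacccc"
  [0..6]={S}  "aaacccc"

S ∈ T[0,6] ⇒ YES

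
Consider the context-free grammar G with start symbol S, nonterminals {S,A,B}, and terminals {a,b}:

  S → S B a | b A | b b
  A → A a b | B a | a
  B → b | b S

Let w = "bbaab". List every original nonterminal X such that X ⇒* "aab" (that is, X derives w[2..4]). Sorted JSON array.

CNF form of G:
  S -> S X3 | T1 A | T1 T1
  A -> A X2 | B T0 | a
  B -> T1 S | b
  T0 -> a
  T1 -> b
  X2 -> T0 T1
  X3 -> B T0

Fill CYK table bottom-up (cells [i..j] with 2 ≤ i ≤ j ≤ 4 only):
  cell(2,2) a: {A,T0}  orig:{A}
  cell(3,3) a: {A,T0}  orig:{A}
  cell(4,4) b: {B,T1}  orig:{B}
  cell(2,3) aa: ∅
  cell(3,4) ab: {X2}  orig:{}
  cell(2,4) aab: {A}

Original NTs in T[2,4] deriving "aab": ["A"]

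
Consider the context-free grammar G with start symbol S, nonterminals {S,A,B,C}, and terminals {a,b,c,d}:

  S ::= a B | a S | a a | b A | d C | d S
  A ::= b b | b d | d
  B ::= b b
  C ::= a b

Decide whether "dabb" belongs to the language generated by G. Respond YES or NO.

CNF form of G:
  S -> T0 A | T1 C | T1 S | T2 B | T2 S | T2 T2
  A -> T0 T0 | T0 T1 | d
  B -> T0 T0
  C -> T2 T0
  T0 -> b
  T1 -> d
  T2 -> a

CYK fill:
  cell(0,0) d: {A,T1}  orig:{A}
  cell(1,1) a: {T2}  orig:{}
  cell(2,2) b: {T0}  orig:{}
  cell(3,3) b: {T0}  orig:{}
  cell(0,1) da: ∅
  cell(1,2) ab: {C}
  cell(2,3) bb: {A,B}
  cell(0,2) dab: {S}
  cell(1,3) abb: {S}
  cell(0,3) dabb: {S}

S ∈ T[0,3] ⇒ YES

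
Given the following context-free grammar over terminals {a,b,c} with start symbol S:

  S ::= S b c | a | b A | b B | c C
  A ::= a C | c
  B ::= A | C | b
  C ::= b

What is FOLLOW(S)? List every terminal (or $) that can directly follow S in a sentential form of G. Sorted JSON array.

FIRST sets, iterate to fixpoint:
[1]
  A via A→a C: +{a}
  A via A→c: +{c}
  B via B→A: +{a,c}
  B via B→b: +{b}
  C via C→b: +{b}
  S via S→a: +{a}
  S via S→b A: +{b}
  S via S→c C: +{c}
  S: {a,b,c}  A: {a,c}  B: {a,b,c}  C: {b}
[2] (no change)
  S: {a,b,c}  A: {a,c}  B: {a,b,c}  C: {b}

FOLLOW sets:
FOLLOW(S) := {$}
pass 1:
  S→S b c: FOLLOW(S) ⊇ FIRST(b) = {b}; new: +{b}
  S→b A: FOLLOW(A) ⊇ FOLLOW(S) ⊇ {$,b}; new: +{$,b}
  S→b B: FOLLOW(B) ⊇ FOLLOW(S) ⊇ {$,b}; new: +{$,b}
  S→c C: FOLLOW(C) ⊇ FOLLOW(S) ⊇ {$,b}; new: +{$,b}
  S: {$,b}  A: {$,b}  B: {$,b}  C: {$,b}
pass 2: (no change)
  S: {$,b}  A: {$,b}  B: {$,b}  C: {$,b}

FOLLOW(S) = ["$", "b"]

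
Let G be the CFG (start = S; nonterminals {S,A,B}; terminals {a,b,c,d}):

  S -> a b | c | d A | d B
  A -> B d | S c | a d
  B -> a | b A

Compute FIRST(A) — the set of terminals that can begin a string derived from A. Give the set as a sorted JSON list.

FIRST iteration:
iter 1:
  A via A→a d: +{a}
  B via B→a: +{a}
  B via B→b A: +{b}
  S via S→a b: +{a}
  S via S→c: +{c}
  S via S→d A: +{d}
  FIRST(S)={a,c,d}  FIRST(A)={a}  FIRST(B)={a,b}
iter 2:
  A via A→B d: +{b}
  A via A→S c: +{c,d}
  FIRST(S)={a,c,d}  FIRST(A)={a,b,c,d}  FIRST(B)={a,b}
iter 3: done
  FIRST(S)={a,c,d}  FIRST(A)={a,b,c,d}  FIRST(B)={a,b}

FIRST(A) = ["a", "b", "c", "d"]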